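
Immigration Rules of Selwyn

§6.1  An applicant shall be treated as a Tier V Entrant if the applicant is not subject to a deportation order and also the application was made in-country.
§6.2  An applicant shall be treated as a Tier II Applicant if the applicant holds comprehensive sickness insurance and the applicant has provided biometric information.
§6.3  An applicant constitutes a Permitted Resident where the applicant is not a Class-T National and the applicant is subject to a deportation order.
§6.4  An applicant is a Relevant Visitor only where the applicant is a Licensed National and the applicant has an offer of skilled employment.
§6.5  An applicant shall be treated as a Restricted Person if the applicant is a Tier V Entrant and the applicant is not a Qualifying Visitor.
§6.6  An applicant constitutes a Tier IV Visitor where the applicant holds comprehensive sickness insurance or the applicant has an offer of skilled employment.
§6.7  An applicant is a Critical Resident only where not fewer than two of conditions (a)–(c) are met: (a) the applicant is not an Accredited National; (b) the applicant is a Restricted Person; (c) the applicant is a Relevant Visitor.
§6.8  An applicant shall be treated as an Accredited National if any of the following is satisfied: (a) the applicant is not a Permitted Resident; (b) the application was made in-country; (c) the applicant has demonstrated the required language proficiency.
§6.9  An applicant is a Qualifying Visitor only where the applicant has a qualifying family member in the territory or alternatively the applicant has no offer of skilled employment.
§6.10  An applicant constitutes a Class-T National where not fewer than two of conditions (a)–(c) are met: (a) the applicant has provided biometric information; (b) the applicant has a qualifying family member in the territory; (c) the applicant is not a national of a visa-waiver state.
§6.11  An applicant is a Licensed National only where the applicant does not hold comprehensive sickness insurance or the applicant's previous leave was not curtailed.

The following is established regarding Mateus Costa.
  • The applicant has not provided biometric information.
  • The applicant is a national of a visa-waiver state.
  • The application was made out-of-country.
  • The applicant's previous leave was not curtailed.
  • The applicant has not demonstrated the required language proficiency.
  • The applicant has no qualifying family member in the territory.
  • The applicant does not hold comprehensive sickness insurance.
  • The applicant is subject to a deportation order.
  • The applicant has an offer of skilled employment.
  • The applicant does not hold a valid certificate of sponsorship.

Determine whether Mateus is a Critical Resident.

Yes

Under §6.10: the applicant has provided biometric information? no; the applicant has a qualifying family member in the territory? no; the applicant is not a national of a visa-waiver state? no — 0 of 3 hold (need ≥2) → not satisfied.
Under §6.3: not a Class-T National (§6.10)? yes; and the applicant is subject to a deportation order? yes. So the applicant is a Permitted Resident.
Under §6.8: not a Permitted Resident (§6.3)? no; or the application was made in-country? no; or the applicant has demonstrated the required language proficiency? no. So the applicant is not an Accredited National.
Under §6.1: the applicant is not subject to a deportation order? no; and the application was made in-country? no. So the applicant is not a Tier V Entrant.
Under §6.9: the applicant has a qualifying family member in the territory? no; or the applicant has no offer of skilled employment? no. So the applicant is not a Qualifying Visitor.
Under §6.5: Tier V Entrant (§6.1)? no; and not a Qualifying Visitor (§6.9)? yes. So the applicant is not a Restricted Person.
Under §6.11: the applicant does not hold comprehensive sickness insurance? yes; or the applicant's previous leave was not curtailed? yes. So the applicant is a Licensed National.
Under §6.4: Licensed National (§6.11)? yes; and the applicant has an offer of skilled employment? yes. So the applicant is a Relevant Visitor.
Under §6.7: not an Accredited National (§6.8)? yes; Restricted Person (§6.5)? no; Relevant Visitor (§6.4)? yes — 2 of 3 hold (need ≥2) → satisfied.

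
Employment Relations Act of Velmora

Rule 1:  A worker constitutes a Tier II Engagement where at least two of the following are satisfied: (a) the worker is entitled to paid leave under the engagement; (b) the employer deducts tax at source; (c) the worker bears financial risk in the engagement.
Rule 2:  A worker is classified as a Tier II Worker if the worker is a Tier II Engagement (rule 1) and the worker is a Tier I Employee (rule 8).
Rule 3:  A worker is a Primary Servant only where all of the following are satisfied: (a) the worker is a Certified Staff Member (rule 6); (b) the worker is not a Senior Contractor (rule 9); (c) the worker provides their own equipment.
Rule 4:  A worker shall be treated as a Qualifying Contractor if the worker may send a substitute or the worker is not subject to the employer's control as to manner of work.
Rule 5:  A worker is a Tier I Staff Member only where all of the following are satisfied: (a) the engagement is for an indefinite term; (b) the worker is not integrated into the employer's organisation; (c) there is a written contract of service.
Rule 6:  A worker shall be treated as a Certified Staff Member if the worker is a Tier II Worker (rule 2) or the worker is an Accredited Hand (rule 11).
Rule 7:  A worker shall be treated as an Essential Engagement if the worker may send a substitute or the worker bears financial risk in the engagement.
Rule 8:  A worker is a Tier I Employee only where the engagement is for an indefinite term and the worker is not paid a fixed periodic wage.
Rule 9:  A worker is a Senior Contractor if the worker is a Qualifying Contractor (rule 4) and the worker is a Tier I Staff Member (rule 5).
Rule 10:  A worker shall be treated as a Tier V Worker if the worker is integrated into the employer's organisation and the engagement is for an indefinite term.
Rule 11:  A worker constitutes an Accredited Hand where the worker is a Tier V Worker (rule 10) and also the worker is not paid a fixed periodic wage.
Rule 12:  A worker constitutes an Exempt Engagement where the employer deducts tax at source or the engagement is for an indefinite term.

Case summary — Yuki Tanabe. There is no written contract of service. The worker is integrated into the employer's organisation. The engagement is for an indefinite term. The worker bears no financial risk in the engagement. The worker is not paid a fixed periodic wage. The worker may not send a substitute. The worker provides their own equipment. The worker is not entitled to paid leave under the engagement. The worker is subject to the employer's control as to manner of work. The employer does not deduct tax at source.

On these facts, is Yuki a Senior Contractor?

rule 4 — Qualifying Contractor: [the worker may send a substitute? no] OR [the worker is not subject to the employer's control as to manner of work? no] → not satisfied.
rule 5 — Tier I Staff Member: [the engagement is for an indefinite term? yes] AND [the worker is not integrated into the employer's organisation? no] AND [there is a written contract of service? no] → not satisfied.
rule 9 — Senior Contractor: [Qualifying Contractor (rule 4)? no] AND [Tier I Staff Member (rule 5)? no] → not satisfied.

No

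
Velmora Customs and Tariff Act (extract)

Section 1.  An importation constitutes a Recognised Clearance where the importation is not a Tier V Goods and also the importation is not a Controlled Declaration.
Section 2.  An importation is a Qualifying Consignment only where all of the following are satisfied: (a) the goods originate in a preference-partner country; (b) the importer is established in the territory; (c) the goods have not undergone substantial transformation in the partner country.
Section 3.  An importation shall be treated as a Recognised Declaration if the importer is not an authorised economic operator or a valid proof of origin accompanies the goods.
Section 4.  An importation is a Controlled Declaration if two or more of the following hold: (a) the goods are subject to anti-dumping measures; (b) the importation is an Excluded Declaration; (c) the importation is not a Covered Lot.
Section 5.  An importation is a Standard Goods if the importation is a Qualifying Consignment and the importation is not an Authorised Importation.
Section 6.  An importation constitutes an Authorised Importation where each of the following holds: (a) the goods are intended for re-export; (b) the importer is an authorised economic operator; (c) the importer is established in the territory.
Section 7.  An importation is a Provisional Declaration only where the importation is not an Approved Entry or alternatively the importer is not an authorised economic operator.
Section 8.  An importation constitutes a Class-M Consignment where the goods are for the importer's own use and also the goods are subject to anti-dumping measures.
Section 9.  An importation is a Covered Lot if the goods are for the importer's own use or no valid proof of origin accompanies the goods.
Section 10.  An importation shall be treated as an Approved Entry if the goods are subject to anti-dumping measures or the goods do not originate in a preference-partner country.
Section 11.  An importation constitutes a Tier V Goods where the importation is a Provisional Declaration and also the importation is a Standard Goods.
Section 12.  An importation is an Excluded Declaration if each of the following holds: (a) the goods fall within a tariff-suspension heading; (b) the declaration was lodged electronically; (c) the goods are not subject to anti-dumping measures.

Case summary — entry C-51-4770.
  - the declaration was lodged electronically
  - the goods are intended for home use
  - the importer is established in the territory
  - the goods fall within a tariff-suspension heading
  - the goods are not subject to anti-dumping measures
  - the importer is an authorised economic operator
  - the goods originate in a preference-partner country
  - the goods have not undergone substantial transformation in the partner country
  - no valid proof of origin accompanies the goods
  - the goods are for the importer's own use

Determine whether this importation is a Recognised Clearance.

section 10 — Approved Entry: [the goods are subject to anti-dumping measures? no] OR [the goods do not originate in a preference-partner country? no] → not satisfied.
section 7 — Provisional Declaration: [not an Approved Entry (section 10)? yes] OR [the importer is not an authorised economic operator? no] → satisfied.
section 2 — Qualifying Consignment: [the goods originate in a preference-partner country? yes] AND [the importer is established in the territory? yes] AND [the goods have not undergone substantial transformation in the partner country? yes] → satisfied.
section 6 — Authorised Importation: [the goods are intended for re-export? no] AND [the importer is an authorised economic operator? yes] AND [the importer is established in the territory? yes] → not satisfied.
section 5 — Standard Goods: [Qualifying Consignment (section 2)? yes] AND [not an Authorised Importation (section 6)? yes] → satisfied.
section 11 — Tier V Goods: [Provisional Declaration (section 7)? yes] AND [Standard Goods (section 5)? yes] → satisfied.
section 12 — Excluded Declaration: [the goods fall within a tariff-suspension heading? yes] AND [the declaration was lodged electronically? yes] AND [the goods are not subject to anti-dumping measures? yes] → satisfied.
section 9 — Covered Lot: [the goods are for the importer's own use? yes] OR [no valid proof of origin accompanies the goods? yes] → satisfied.
section 4 — Controlled Declaration: the goods are subject to anti-dumping measures? no; Excluded Declaration (section 12)? yes; not a Covered Lot (section 9)? no — 1 of 3 hold (need ≥2) → not satisfied.
section 1 — Recognised Clearance: [not a Tier V Goods (section 11)? no] AND [not a Controlled Declaration (section 4)? yes] → not satisfied.

No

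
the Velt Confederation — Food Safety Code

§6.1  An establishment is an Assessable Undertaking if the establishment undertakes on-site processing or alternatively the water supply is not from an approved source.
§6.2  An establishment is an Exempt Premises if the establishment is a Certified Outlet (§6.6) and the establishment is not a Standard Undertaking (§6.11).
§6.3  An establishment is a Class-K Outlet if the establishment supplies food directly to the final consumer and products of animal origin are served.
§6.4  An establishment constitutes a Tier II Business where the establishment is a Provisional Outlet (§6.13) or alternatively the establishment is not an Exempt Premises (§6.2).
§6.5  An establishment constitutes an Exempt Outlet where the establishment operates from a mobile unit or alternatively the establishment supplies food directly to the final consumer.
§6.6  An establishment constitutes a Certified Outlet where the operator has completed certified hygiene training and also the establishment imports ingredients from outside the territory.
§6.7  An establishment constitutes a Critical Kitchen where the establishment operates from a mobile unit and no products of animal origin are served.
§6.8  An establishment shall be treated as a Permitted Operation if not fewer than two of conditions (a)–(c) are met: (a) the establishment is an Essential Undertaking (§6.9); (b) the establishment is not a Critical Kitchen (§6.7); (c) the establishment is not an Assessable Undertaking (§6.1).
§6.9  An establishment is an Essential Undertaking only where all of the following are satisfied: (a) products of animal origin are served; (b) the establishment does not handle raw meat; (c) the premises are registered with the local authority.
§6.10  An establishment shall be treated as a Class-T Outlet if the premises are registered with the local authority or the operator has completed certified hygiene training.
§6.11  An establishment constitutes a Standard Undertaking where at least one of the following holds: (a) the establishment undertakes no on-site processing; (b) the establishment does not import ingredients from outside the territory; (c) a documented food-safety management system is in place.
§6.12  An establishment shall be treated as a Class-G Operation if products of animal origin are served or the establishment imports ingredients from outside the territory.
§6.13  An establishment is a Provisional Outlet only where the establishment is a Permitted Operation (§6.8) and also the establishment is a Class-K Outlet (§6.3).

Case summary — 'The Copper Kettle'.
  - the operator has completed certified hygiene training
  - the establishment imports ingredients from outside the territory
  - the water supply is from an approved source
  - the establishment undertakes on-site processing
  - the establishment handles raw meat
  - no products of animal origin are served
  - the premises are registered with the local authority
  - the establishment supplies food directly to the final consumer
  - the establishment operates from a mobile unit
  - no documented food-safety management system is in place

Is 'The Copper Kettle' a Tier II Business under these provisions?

No

§6.9 — Essential Undertaking: [products of animal origin are served? no] AND [the establishment does not handle raw meat? no] AND [the premises are registered with the local authority? yes] → not satisfied.
§6.7 — Critical Kitchen: [the establishment operates from a mobile unit? yes] AND [no products of animal origin are served? yes] → satisfied.
§6.1 — Assessable Undertaking: [the establishment undertakes on-site processing? yes] OR [the water supply is not from an approved source? no] → satisfied.
§6.8 — Permitted Operation: Essential Undertaking (§6.9)? no; not a Critical Kitchen (§6.7)? no; not an Assessable Undertaking (§6.1)? no — 0 of 3 hold (need ≥2) → not satisfied.
§6.3 — Class-K Outlet: [the establishment supplies food directly to the final consumer? yes] AND [products of animal origin are served? no] → not satisfied.
§6.13 — Provisional Outlet: [Permitted Operation (§6.8)? no] AND [Class-K Outlet (§6.3)? no] → not satisfied.
§6.6 — Certified Outlet: [the operator has completed certified hygiene training? yes] AND [the establishment imports ingredients from outside the territory? yes] → satisfied.
§6.11 — Standard Undertaking: [the establishment undertakes no on-site processing? no] OR [the establishment does not import ingredients from outside the territory? no] OR [a documented food-safety management system is in place? no] → not satisfied.
§6.2 — Exempt Premises: [Certified Outlet (§6.6)? yes] AND [not a Standard Undertaking (§6.11)? yes] → satisfied.
§6.4 — Tier II Business: [Provisional Outlet (§6.13)? no] OR [not an Exempt Premises (§6.2)? no] → not satisfied.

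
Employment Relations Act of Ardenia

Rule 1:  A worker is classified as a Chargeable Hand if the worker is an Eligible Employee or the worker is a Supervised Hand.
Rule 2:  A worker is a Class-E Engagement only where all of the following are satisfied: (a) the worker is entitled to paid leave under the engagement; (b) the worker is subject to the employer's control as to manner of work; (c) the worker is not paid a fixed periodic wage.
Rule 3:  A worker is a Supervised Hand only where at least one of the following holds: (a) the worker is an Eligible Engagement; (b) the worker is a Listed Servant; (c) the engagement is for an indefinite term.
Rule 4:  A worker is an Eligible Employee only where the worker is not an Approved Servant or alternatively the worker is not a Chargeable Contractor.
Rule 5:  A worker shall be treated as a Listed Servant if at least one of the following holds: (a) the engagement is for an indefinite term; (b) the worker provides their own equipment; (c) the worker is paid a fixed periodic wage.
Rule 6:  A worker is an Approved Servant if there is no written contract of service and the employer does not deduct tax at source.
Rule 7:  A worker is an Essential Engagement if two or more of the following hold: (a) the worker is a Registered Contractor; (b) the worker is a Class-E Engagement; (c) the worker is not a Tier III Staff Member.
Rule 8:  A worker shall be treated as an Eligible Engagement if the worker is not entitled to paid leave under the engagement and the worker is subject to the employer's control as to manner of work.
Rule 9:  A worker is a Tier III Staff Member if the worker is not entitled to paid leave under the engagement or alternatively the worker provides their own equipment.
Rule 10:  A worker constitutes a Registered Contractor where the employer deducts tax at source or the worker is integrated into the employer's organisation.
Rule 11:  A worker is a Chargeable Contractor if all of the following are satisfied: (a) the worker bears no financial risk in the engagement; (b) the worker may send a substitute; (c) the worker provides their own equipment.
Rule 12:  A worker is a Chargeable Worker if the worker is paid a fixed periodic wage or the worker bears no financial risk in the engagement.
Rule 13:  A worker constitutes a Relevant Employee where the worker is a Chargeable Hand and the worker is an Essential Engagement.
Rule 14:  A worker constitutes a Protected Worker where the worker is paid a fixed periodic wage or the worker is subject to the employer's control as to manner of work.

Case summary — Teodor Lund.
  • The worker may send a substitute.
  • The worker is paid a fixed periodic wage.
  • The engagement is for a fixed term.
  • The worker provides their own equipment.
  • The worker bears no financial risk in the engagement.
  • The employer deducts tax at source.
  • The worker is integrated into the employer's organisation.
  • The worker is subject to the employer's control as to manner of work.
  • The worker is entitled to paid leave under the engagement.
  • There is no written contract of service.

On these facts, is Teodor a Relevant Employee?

Under rule 6: there is no written contract of service? yes; and the employer does not deduct tax at source? no. So the worker is not an Approved Servant.
Under rule 11: the worker bears no financial risk in the engagement? yes; and the worker may send a substitute? yes; and the worker provides their own equipment? yes. So the worker is a Chargeable Contractor.
Under rule 4: not an Approved Servant (rule 6)? yes; or not a Chargeable Contractor (rule 11)? no. So the worker is an Eligible Employee.
Under rule 8: the worker is not entitled to paid leave under the engagement? no; and the worker is subject to the employer's control as to manner of work? yes. So the worker is not an Eligible Engagement.
Under rule 5: the engagement is for an indefinite term? no; or the worker provides their own equipment? yes; or the worker is paid a fixed periodic wage? yes. So the worker is a Listed Servant.
Under rule 3: Eligible Engagement (rule 8)? no; or Listed Servant (rule 5)? yes; or the engagement is for an indefinite term? no. So the worker is a Supervised Hand.
Under rule 1: Eligible Employee (rule 4)? yes; or Supervised Hand (rule 3)? yes. So the worker is a Chargeable Hand.
Under rule 10: the employer deducts tax at source? yes; or the worker is integrated into the employer's organisation? yes. So the worker is a Registered Contractor.
Under rule 2: the worker is entitled to paid leave under the engagement? yes; and the worker is subject to the employer's control as to manner of work? yes; and the worker is not paid a fixed periodic wage? no. So the worker is not a Class-E Engagement.
Under rule 9: the worker is not entitled to paid leave under the engagement? no; or the worker provides their own equipment? yes. So the worker is a Tier III Staff Member.
Under rule 7: Registered Contractor (rule 10)? yes; Class-E Engagement (rule 2)? no; not a Tier III Staff Member (rule 9)? no — 1 of 3 hold (need ≥2) → not satisfied.
Under rule 13: Chargeable Hand (rule 1)? yes; and Essential Engagement (rule 7)? no. So the worker is not a Relevant Employee.

No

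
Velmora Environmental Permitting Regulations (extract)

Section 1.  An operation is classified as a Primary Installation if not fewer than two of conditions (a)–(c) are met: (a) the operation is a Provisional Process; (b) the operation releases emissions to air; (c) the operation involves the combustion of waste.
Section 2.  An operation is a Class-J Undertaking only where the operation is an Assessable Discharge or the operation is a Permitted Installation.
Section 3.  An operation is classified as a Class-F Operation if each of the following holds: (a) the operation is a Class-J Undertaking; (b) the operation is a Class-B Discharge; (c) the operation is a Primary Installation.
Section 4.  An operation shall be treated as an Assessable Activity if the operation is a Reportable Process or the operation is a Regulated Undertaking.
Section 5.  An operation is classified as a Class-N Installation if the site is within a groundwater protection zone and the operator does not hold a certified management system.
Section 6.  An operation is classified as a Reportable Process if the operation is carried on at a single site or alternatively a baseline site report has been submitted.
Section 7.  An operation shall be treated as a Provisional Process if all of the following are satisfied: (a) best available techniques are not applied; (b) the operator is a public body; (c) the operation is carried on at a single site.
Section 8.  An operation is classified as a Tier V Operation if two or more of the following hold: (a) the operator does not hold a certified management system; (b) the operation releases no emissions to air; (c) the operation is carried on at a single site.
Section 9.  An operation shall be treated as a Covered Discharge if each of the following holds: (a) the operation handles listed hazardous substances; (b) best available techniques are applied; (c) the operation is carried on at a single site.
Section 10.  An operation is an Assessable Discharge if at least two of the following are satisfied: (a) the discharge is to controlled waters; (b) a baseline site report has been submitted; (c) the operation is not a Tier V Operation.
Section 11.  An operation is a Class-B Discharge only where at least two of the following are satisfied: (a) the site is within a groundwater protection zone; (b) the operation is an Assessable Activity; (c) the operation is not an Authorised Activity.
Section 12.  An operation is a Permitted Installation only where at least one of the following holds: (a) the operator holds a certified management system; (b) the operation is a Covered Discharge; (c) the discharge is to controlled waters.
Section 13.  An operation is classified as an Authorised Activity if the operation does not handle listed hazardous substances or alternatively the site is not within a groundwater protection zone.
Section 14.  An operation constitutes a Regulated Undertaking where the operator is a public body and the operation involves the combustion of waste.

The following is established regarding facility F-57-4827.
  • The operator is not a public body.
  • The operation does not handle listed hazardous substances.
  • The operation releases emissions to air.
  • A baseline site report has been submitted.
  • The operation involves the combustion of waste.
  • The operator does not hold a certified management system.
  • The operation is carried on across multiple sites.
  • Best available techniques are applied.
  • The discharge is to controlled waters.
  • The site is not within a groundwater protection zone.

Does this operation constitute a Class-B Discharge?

Under section 6: the operation is carried on at a single site? no; or a baseline site report has been submitted? yes. So the operation is a Reportable Process.
Under section 14: the operator is a public body? no; and the operation involves the combustion of waste? yes. So the operation is not a Regulated Undertaking.
Under section 4: Reportable Process (section 6)? yes; or Regulated Undertaking (section 14)? no. So the operation is an Assessable Activity.
Under section 13: the operation does not handle listed hazardous substances? yes; or the site is not within a groundwater protection zone? yes. So the operation is an Authorised Activity.
Under section 11: the site is within a groundwater protection zone? no; Assessable Activity (section 4)? yes; not an Authorised Activity (section 13)? no — 1 of 3 hold (need ≥2) → not satisfied.

No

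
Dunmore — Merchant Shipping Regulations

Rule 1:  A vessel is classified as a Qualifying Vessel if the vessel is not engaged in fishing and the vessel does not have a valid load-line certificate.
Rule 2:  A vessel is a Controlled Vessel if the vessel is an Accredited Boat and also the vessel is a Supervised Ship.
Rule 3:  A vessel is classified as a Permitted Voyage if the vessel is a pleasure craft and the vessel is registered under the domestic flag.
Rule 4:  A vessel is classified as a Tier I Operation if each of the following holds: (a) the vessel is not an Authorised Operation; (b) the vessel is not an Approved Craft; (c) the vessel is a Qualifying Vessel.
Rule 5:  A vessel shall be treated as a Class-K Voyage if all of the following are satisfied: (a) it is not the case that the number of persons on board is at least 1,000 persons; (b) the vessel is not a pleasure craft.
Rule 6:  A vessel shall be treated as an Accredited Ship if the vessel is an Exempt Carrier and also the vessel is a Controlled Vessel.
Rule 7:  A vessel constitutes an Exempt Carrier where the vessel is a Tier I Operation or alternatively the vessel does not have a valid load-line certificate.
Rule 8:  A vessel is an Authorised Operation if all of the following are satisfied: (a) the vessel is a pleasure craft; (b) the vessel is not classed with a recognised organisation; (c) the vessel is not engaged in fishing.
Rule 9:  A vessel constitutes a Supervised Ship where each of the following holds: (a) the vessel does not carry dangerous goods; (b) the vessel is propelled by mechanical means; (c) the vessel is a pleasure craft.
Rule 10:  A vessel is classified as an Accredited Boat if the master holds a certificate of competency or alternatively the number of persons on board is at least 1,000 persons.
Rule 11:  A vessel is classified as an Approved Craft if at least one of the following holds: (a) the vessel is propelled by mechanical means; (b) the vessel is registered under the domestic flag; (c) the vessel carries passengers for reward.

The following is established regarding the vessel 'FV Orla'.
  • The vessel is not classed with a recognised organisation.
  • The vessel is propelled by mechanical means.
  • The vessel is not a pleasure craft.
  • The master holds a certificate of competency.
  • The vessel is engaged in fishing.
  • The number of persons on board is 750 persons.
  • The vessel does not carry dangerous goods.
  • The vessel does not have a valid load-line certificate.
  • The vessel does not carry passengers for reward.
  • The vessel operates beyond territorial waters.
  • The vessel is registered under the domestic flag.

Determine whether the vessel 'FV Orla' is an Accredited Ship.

rule 8 — Authorised Operation: [the vessel is a pleasure craft? no] AND [the vessel is not classed with a recognised organisation? yes] AND [the vessel is not engaged in fishing? no] → not satisfied.
rule 11 — Approved Craft: [the vessel is propelled by mechanical means? yes] OR [the vessel is registered under the domestic flag? yes] OR [the vessel carries passengers for reward? no] → satisfied.
rule 1 — Qualifying Vessel: [the vessel is not engaged in fishing? no] AND [the vessel does not have a valid load-line certificate? yes] → not satisfied.
rule 4 — Tier I Operation: [not an Authorised Operation (rule 8)? yes] AND [not an Approved Craft (rule 11)? no] AND [Qualifying Vessel (rule 1)? no] → not satisfied.
rule 7 — Exempt Carrier: [Tier I Operation (rule 4)? no] OR [the vessel does not have a valid load-line certificate? yes] → satisfied.
rule 10 — Accredited Boat: [the master holds a certificate of competency? yes] OR [number of persons on board: 750 persons ≥ 1,000 persons? no] → satisfied.
rule 9 — Supervised Ship: [the vessel does not carry dangerous goods? yes] AND [the vessel is propelled by mechanical means? yes] AND [the vessel is a pleasure craft? no] → not satisfied.
rule 2 — Controlled Vessel: [Accredited Boat (rule 10)? yes] AND [Supervised Ship (rule 9)? no] → not satisfied.
rule 6 — Accredited Ship: [Exempt Carrier (rule 7)? yes] AND [Controlled Vessel (rule 2)? no] → not satisfied.

No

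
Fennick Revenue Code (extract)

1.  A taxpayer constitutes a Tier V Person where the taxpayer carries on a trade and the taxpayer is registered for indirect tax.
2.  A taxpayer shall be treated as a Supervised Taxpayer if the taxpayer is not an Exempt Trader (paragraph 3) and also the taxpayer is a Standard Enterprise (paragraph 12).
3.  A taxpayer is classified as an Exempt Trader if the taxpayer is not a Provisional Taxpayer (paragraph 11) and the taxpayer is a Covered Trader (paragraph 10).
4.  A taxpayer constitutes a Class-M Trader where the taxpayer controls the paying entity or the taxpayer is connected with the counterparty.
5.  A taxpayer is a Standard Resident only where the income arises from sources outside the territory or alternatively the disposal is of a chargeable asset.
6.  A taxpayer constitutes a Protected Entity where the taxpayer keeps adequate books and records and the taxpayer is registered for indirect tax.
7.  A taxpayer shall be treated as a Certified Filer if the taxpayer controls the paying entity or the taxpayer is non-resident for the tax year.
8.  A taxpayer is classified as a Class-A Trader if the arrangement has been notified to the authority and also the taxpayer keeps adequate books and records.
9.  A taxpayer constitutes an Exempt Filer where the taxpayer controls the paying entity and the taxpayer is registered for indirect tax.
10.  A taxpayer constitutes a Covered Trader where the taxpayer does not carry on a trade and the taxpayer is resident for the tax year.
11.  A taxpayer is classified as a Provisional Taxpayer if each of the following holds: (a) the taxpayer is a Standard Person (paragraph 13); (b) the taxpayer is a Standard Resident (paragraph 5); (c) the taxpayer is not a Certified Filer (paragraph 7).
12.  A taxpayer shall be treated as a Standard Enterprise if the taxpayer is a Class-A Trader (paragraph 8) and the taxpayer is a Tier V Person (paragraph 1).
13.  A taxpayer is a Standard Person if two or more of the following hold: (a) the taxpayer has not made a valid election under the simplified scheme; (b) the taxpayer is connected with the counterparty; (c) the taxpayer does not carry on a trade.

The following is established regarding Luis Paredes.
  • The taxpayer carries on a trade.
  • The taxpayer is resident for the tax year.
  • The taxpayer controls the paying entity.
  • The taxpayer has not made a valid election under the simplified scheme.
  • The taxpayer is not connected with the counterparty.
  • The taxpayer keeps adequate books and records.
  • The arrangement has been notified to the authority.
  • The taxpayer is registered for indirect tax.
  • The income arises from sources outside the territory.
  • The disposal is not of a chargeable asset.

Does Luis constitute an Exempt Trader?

No

Under paragraph 13: the taxpayer has not made a valid election under the simplified scheme? yes; the taxpayer is connected with the counterparty? no; the taxpayer does not carry on a trade? no — 1 of 3 hold (need ≥2) → not satisfied.
Under paragraph 5: the income arises from sources outside the territory? yes; or the disposal is of a chargeable asset? no. So the taxpayer is a Standard Resident.
Under paragraph 7: the taxpayer controls the paying entity? yes; or the taxpayer is non-resident for the tax year? no. So the taxpayer is a Certified Filer.
Under paragraph 11: Standard Person (paragraph 13)? no; and Standard Resident (paragraph 5)? yes; and not a Certified Filer (paragraph 7)? no. So the taxpayer is not a Provisional Taxpayer.
Under paragraph 10: the taxpayer does not carry on a trade? no; and the taxpayer is resident for the tax year? yes. So the taxpayer is not a Covered Trader.
Under paragraph 3: not a Provisional Taxpayer (paragraph 11)? yes; and Covered Trader (paragraph 10)? no. So the taxpayer is not an Exempt Trader.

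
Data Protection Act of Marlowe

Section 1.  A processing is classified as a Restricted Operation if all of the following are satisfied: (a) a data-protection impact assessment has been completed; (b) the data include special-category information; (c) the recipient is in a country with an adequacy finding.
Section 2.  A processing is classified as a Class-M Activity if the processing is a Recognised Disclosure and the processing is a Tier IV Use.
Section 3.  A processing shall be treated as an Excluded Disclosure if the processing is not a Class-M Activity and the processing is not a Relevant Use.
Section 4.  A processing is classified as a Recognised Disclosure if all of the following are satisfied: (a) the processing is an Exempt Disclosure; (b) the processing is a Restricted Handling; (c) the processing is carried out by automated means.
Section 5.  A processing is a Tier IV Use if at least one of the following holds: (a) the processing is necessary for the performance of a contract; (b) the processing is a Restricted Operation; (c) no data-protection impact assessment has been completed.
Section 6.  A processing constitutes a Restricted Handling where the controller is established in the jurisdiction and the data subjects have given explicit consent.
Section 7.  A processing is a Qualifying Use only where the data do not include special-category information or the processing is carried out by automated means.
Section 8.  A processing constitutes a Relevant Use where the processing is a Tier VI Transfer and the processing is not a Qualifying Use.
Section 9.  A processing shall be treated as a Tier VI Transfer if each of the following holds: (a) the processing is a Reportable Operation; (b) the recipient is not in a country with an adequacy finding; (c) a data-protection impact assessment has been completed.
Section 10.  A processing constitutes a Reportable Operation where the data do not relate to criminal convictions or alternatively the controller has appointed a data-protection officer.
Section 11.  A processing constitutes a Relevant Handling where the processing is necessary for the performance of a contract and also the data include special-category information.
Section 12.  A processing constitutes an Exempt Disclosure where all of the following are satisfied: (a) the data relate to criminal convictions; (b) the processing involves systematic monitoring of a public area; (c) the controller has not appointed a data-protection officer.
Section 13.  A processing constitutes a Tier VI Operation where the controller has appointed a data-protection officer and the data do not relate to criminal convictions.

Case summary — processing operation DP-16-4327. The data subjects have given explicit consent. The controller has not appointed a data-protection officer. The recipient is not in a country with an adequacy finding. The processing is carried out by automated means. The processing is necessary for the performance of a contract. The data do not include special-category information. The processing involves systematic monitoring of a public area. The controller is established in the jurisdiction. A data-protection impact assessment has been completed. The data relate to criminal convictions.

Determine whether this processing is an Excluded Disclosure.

section 12 — Exempt Disclosure: [the data relate to criminal convictions? yes] AND [the processing involves systematic monitoring of a public area? yes] AND [the controller has not appointed a data-protection officer? yes] → satisfied.
section 6 — Restricted Handling: [the controller is established in the jurisdiction? yes] AND [the data subjects have given explicit consent? yes] → satisfied.
section 4 — Recognised Disclosure: [Exempt Disclosure (section 12)? yes] AND [Restricted Handling (section 6)? yes] AND [the processing is carried out by automated means? yes] → satisfied.
section 1 — Restricted Operation: [a data-protection impact assessment has been completed? yes] AND [the data include special-category information? no] AND [the recipient is in a country with an adequacy finding? no] → not satisfied.
section 5 — Tier IV Use: [the processing is necessary for the performance of a contract? yes] OR [Restricted Operation (section 1)? no] OR [no data-protection impact assessment has been completed? no] → satisfied.
section 2 — Class-M Activity: [Recognised Disclosure (section 4)? yes] AND [Tier IV Use (section 5)? yes] → satisfied.
section 10 — Reportable Operation: [the data do not relate to criminal convictions? no] OR [the controller has appointed a data-protection officer? no] → not satisfied.
section 9 — Tier VI Transfer: [Reportable Operation (section 10)? no] AND [the recipient is not in a country with an adequacy finding? yes] AND [a data-protection impact assessment has been completed? yes] → not satisfied.
section 7 — Qualifying Use: [the data do not include special-category information? yes] OR [the processing is carried out by automated means? yes] → satisfied.
section 8 — Relevant Use: [Tier VI Transfer (section 9)? no] AND [not a Qualifying Use (section 7)? no] → not satisfied.
section 3 — Excluded Disclosure: [not a Class-M Activity (section 2)? no] AND [not a Relevant Use (section 8)? yes] → not satisfied.

No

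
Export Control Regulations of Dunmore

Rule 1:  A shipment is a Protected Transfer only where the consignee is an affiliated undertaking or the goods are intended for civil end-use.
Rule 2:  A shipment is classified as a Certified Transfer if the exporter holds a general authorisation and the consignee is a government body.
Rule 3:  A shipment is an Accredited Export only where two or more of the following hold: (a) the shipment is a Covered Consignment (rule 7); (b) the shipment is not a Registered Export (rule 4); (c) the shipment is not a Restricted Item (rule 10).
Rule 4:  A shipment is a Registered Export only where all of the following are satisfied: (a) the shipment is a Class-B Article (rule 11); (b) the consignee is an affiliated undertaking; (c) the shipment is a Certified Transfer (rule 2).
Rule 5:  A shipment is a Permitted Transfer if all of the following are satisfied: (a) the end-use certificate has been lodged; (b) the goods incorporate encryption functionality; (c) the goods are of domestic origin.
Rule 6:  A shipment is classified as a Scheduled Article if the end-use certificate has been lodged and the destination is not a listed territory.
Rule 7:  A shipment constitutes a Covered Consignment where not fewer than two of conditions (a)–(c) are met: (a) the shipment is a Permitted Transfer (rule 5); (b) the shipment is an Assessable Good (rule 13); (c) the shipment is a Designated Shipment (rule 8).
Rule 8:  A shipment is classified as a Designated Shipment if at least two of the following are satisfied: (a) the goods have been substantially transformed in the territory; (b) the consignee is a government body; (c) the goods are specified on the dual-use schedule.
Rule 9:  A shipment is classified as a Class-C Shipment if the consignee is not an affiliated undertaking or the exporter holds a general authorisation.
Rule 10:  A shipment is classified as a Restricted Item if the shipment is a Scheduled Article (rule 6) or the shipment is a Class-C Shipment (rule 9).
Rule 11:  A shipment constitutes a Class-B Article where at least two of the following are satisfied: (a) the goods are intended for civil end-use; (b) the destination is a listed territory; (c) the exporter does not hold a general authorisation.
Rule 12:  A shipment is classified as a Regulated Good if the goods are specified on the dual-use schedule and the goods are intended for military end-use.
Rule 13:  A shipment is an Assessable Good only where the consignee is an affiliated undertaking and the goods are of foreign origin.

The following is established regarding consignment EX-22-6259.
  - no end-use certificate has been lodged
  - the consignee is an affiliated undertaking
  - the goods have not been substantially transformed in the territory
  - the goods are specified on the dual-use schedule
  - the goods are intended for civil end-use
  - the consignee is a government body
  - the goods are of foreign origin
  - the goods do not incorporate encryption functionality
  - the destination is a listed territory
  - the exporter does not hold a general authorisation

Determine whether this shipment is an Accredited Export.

Under rule 5: the end-use certificate has been lodged? no; and the goods incorporate encryption functionality? no; and the goods are of domestic origin? no. So the shipment is not a Permitted Transfer.
Under rule 13: the consignee is an affiliated undertaking? yes; and the goods are of foreign origin? yes. So the shipment is an Assessable Good.
Under rule 8: the goods have been substantially transformed in the territory? no; the consignee is a government body? yes; the goods are specified on the dual-use schedule? yes — 2 of 3 hold (need ≥2) → satisfied.
Under rule 7: Permitted Transfer (rule 5)? no; Assessable Good (rule 13)? yes; Designated Shipment (rule 8)? yes — 2 of 3 hold (need ≥2) → satisfied.
Under rule 11: the goods are intended for civil end-use? yes; the destination is a listed territory? yes; the exporter does not hold a general authorisation? yes — 3 of 3 hold (need ≥2) → satisfied.
Under rule 2: the exporter holds a general authorisation? no; and the consignee is a government body? yes. So the shipment is not a Certified Transfer.
Under rule 4: Class-B Article (rule 11)? yes; and the consignee is an affiliated undertaking? yes; and Certified Transfer (rule 2)? no. So the shipment is not a Registered Export.
Under rule 6: the end-use certificate has been lodged? no; and the destination is not a listed territory? no. So the shipment is not a Scheduled Article.
Under rule 9: the consignee is not an affiliated undertaking? no; or the exporter holds a general authorisation? no. So the shipment is not a Class-C Shipment.
Under rule 10: Scheduled Article (rule 6)? no; or Class-C Shipment (rule 9)? no. So the shipment is not a Restricted Item.
Under rule 3: Covered Consignment (rule 7)? yes; not a Registered Export (rule 4)? yes; not a Restricted Item (rule 10)? yes — 3 of 3 hold (need ≥2) → satisfied.

Yes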